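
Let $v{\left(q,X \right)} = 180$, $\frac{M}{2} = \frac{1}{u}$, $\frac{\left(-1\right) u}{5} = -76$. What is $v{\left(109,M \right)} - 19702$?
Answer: $-19522$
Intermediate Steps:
$u = 380$ ($u = \left(-5\right) \left(-76\right) = 380$)
$M = \frac{1}{190}$ ($M = \frac{2}{380} = 2 \cdot \frac{1}{380} = \frac{1}{190} \approx 0.0052632$)
$v{\left(109,M \right)} - 19702 = 180 - 19702 = -19522$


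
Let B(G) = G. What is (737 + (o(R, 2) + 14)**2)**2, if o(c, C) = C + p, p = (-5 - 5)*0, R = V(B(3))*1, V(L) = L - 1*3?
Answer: 986049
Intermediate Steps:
V(L) = -3 + L (V(L) = L - 3 = -3 + L)
R = 0 (R = (-3 + 3)*1 = 0*1 = 0)
p = 0 (p = -10*0 = 0)
o(c, C) = C (o(c, C) = C + 0 = C)
(737 + (o(R, 2) + 14)**2)**2 = (737 + (2 + 14)**2)**2 = (737 + 16**2)**2 = (737 + 256)**2 = 993**2 = 986049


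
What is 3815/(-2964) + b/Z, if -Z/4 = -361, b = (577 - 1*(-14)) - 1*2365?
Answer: -141671/56316 ≈ -2.5156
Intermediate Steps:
b = -1774 (b = (577 + 14) - 2365 = 591 - 2365 = -1774)
Z = 1444 (Z = -4*(-361) = 1444)
3815/(-2964) + b/Z = 3815/(-2964) - 1774/1444 = 3815*(-1/2964) - 1774*1/1444 = -3815/2964 - 887/722 = -141671/56316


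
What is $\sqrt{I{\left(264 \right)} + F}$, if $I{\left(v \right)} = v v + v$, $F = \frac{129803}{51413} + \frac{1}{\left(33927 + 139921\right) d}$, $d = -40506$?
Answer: $\frac{\sqrt{573151584323286775662268801080369}}{90511135213836} \approx 264.5$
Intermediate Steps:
$F = \frac{914058069632251}{362044540855344}$ ($F = \frac{129803}{51413} + \frac{1}{\left(33927 + 139921\right) \left(-40506\right)} = 129803 \cdot \frac{1}{51413} + \frac{1}{173848} \left(- \frac{1}{40506}\right) = \frac{129803}{51413} + \frac{1}{173848} \left(- \frac{1}{40506}\right) = \frac{129803}{51413} - \frac{1}{7041887088} = \frac{914058069632251}{362044540855344} \approx 2.5247$)
$I{\left(v \right)} = v + v^{2}$ ($I{\left(v \right)} = v^{2} + v = v + v^{2}$)
$\sqrt{I{\left(264 \right)} + F} = \sqrt{264 \left(1 + 264\right) + \frac{914058069632251}{362044540855344}} = \sqrt{264 \cdot 265 + \frac{914058069632251}{362044540855344}} = \sqrt{69960 + \frac{914058069632251}{362044540855344}} = \sqrt{\frac{25329550136309498491}{362044540855344}} = \frac{\sqrt{573151584323286775662268801080369}}{90511135213836}$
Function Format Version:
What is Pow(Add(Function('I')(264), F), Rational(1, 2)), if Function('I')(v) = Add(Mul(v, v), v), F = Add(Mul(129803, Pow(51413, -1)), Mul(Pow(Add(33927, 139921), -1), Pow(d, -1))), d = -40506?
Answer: Mul(Rational(1, 90511135213836), Pow(573151584323286775662268801080369, Rational(1, 2))) ≈ 264.50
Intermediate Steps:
F = Rational(914058069632251, 362044540855344) (F = Add(Mul(129803, Pow(51413, -1)), Mul(Pow(Add(33927, 139921), -1), Pow(-40506, -1))) = Add(Mul(129803, Rational(1, 51413)), Mul(Pow(173848, -1), Rational(-1, 40506))) = Add(Rational(129803, 51413), Mul(Rational(1, 173848), Rational(-1, 40506))) = Add(Rational(129803, 51413), Rational(-1, 7041887088)) = Rational(914058069632251, 362044540855344) ≈ 2.5247)
Function('I')(v) = Add(v, Pow(v, 2)) (Function('I')(v) = Add(Pow(v, 2), v) = Add(v, Pow(v, 2)))
Pow(Add(Function('I')(264), F), Rational(1, 2)) = Pow(Add(Mul(264, Add(1, 264)), Rational(914058069632251, 362044540855344)), Rational(1, 2)) = Pow(Add(Mul(264, 265), Rational(914058069632251, 362044540855344)), Rational(1, 2)) = Pow(Add(69960, Rational(914058069632251, 362044540855344)), Rational(1, 2)) = Pow(Rational(25329550136309498491, 362044540855344), Rational(1, 2)) = Mul(Rational(1, 90511135213836), Pow(573151584323286775662268801080369, Rational(1, 2)))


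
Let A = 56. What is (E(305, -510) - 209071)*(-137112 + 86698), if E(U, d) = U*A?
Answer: 9679034274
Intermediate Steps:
E(U, d) = 56*U (E(U, d) = U*56 = 56*U)
(E(305, -510) - 209071)*(-137112 + 86698) = (56*305 - 209071)*(-137112 + 86698) = (17080 - 209071)*(-50414) = -191991*(-50414) = 9679034274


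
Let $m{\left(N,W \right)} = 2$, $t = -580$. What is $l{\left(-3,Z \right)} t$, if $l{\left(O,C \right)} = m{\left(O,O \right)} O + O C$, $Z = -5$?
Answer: $-5220$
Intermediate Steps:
$l{\left(O,C \right)} = 2 O + C O$ ($l{\left(O,C \right)} = 2 O + O C = 2 O + C O$)
$l{\left(-3,Z \right)} t = - 3 \left(2 - 5\right) \left(-580\right) = \left(-3\right) \left(-3\right) \left(-580\right) = 9 \left(-580\right) = -5220$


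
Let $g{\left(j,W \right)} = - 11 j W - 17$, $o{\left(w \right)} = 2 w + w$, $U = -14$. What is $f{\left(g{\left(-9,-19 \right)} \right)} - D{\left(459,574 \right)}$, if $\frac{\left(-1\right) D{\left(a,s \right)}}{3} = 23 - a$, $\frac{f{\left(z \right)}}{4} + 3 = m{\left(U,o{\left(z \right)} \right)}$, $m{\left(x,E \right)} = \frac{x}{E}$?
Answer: $- \frac{3758012}{2847} \approx -1320.0$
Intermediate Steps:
$o{\left(w \right)} = 3 w$
$g{\left(j,W \right)} = -17 - 11 W j$ ($g{\left(j,W \right)} = - 11 W j - 17 = -17 - 11 W j$)
$f{\left(z \right)} = -12 - \frac{56}{3 z}$ ($f{\left(z \right)} = -12 + 4 \left(- \frac{14}{3 z}\right) = -12 - \frac{56}{3 z}$)
$D{\left(a,s \right)} = -69 + 3 a$ ($D{\left(a,s \right)} = - 3 \left(23 - a\right) = -69 + 3 a$)
$f{\left(g{\left(-9,-19 \right)} \right)} - D{\left(459,574 \right)} = \left(-12 - \frac{56}{3 \left(-17 - \left(-209\right) \left(-9\right)\right)}\right) - \left(-69 + 3 \cdot 459\right) = \left(-12 - \frac{56}{3 \left(-17 - 1881\right)}\right) - \left(-69 + 1377\right) = \left(-12 - \frac{56}{3 \left(-1898\right)}\right) - 1308 = \left(-12 - - \frac{28}{2847}\right) - 1308 = \left(-12 + \frac{28}{2847}\right) - 1308 = - \frac{34136}{2847} - 1308 = - \frac{3758012}{2847}$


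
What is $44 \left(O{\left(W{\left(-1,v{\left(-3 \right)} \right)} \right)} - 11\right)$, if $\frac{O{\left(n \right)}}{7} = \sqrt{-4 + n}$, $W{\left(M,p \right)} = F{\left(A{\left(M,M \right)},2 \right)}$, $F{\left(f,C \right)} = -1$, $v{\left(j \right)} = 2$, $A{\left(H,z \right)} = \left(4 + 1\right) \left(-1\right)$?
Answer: $-484 + 308 i \sqrt{5} \approx -484.0 + 688.71 i$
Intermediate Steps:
$A{\left(H,z \right)} = -5$ ($A{\left(H,z \right)} = 5 \left(-1\right) = -5$)
$W{\left(M,p \right)} = -1$
$O{\left(n \right)} = 7 \sqrt{-4 + n}$
$44 \left(O{\left(W{\left(-1,v{\left(-3 \right)} \right)} \right)} - 11\right) = 44 \left(7 \sqrt{-4 - 1} - 11\right) = 44 \left(7 \sqrt{-5} - 11\right) = 44 \left(7 i \sqrt{5} - 11\right) = 44 \left(-11 + 7 i \sqrt{5}\right) = -484 + 308 i \sqrt{5}$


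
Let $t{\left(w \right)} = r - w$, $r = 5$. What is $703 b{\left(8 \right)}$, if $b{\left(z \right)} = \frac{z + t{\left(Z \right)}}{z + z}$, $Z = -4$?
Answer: $\frac{11951}{16} \approx 746.94$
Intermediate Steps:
$t{\left(w \right)} = 5 - w$
$b{\left(z \right)} = \frac{9 + z}{2 z}$ ($b{\left(z \right)} = \frac{z + \left(5 - -4\right)}{z + z} = \frac{z + \left(5 + 4\right)}{2 z} = \left(z + 9\right) \frac{1}{2 z} = \left(9 + z\right) \frac{1}{2 z} = \frac{9 + z}{2 z}$)
$703 b{\left(8 \right)} = 703 \frac{9 + 8}{2 \cdot 8} = 703 \cdot \frac{1}{2} \cdot \frac{1}{8} \cdot 17 = 703 \cdot \frac{17}{16} = \frac{11951}{16}$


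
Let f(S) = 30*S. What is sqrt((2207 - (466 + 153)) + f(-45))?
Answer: sqrt(238) ≈ 15.427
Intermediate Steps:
sqrt((2207 - (466 + 153)) + f(-45)) = sqrt((2207 - (466 + 153)) + 30*(-45)) = sqrt((2207 - 1*619) - 1350) = sqrt((2207 - 619) - 1350) = sqrt(1588 - 1350) = sqrt(238)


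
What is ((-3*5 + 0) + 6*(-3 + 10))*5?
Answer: 135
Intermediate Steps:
((-3*5 + 0) + 6*(-3 + 10))*5 = ((-15 + 0) + 6*7)*5 = (-15 + 42)*5 = 27*5 = 135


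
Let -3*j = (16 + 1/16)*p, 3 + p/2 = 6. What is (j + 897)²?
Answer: 47872561/64 ≈ 7.4801e+5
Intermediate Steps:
p = 6 (p = -6 + 2*6 = -6 + 12 = 6)
j = -257/8 (j = -(16 + 1/16)*6/3 = -257*6/48 = -⅓*771/8 = -257/8 ≈ -32.125)
(j + 897)² = (-257/8 + 897)² = (6919/8)² = 47872561/64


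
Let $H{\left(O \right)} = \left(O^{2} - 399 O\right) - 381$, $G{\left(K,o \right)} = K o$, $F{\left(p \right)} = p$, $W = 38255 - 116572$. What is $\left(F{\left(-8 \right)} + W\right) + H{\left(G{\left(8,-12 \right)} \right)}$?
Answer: $-31186$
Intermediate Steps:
$W = -78317$
$H{\left(O \right)} = -381 + O^{2} - 399 O$
$\left(F{\left(-8 \right)} + W\right) + H{\left(G{\left(8,-12 \right)} \right)} = \left(-8 - 78317\right) - \left(381 - 9216 + 399 \cdot 8 \left(-12\right)\right) = -78325 - \left(-37923 - 9216\right) = -78325 + \left(-381 + 9216 + 38304\right) = -78325 + 47139 = -31186$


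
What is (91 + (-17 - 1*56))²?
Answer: 324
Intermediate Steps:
(91 + (-17 - 1*56))² = (91 + (-17 - 56))² = (91 - 73)² = 18² = 324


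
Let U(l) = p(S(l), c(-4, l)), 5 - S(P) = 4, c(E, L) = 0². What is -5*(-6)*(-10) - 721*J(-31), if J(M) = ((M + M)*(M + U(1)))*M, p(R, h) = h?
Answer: 42958322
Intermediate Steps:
c(E, L) = 0
S(P) = 1 (S(P) = 5 - 1*4 = 5 - 4 = 1)
U(l) = 0
J(M) = 2*M³ (J(M) = ((M + M)*(M + 0))*M = ((2*M)*M)*M = (2*M²)*M = 2*M³)
-5*(-6)*(-10) - 721*J(-31) = -5*(-6)*(-10) - 1442*(-31)³ = 30*(-10) - 1442*(-29791) = -300 - 721*(-59582) = -300 + 42958622 = 42958322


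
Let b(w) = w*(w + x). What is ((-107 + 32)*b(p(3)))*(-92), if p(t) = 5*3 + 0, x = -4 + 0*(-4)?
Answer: 1138500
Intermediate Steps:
x = -4 (x = -4 + 0 = -4)
p(t) = 15 (p(t) = 15 + 0 = 15)
b(w) = w*(-4 + w) (b(w) = w*(w - 4) = w*(-4 + w))
((-107 + 32)*b(p(3)))*(-92) = ((-107 + 32)*(15*(-4 + 15)))*(-92) = -1125*11*(-92) = -75*165*(-92) = -12375*(-92) = 1138500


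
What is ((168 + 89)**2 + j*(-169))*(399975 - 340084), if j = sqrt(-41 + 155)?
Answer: 3955740659 - 10121579*sqrt(114) ≈ 3.8477e+9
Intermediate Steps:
j = sqrt(114) ≈ 10.677
((168 + 89)**2 + j*(-169))*(399975 - 340084) = ((168 + 89)**2 + sqrt(114)*(-169))*(399975 - 340084) = (257**2 - 169*sqrt(114))*59891 = (66049 - 169*sqrt(114))*59891 = 3955740659 - 10121579*sqrt(114)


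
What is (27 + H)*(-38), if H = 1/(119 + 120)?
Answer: -245252/239 ≈ -1026.2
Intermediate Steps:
H = 1/239 ≈ 0.0041841
(27 + H)*(-38) = (27 + 1/239)*(-38) = (6454/239)*(-38) = -245252/239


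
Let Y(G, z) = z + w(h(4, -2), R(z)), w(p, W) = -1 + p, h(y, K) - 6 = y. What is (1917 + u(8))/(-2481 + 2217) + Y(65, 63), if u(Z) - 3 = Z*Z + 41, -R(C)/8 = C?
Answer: 5661/88 ≈ 64.330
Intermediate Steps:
h(y, K) = 6 + y
R(C) = -8*C
u(Z) = 44 + Z² (u(Z) = 3 + (Z*Z + 41) = 3 + (Z² + 41) = 3 + (41 + Z²) = 44 + Z²)
Y(G, z) = 9 + z (Y(G, z) = z + (-1 + (6 + 4)) = z + (-1 + 10) = z + 9 = 9 + z)
(1917 + u(8))/(-2481 + 2217) + Y(65, 63) = (1917 + (44 + 8²))/(-2481 + 2217) + (9 + 63) = (1917 + (44 + 64))/(-264) + 72 = (1917 + 108)*(-1/264) + 72 = 2025*(-1/264) + 72 = -675/88 + 72 = 5661/88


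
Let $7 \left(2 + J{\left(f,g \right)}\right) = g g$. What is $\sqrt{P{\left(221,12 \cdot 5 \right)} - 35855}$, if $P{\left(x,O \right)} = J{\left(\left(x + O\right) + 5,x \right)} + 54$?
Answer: $\frac{6 i \sqrt{39235}}{7} \approx 169.78 i$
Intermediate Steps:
$J{\left(f,g \right)} = -2 + \frac{g^{2}}{7}$ ($J{\left(f,g \right)} = -2 + \frac{g g}{7} = -2 + \frac{g^{2}}{7}$)
$P{\left(x,O \right)} = 52 + \frac{x^{2}}{7}$ ($P{\left(x,O \right)} = \left(-2 + \frac{x^{2}}{7}\right) + 54 = 52 + \frac{x^{2}}{7}$)
$\sqrt{P{\left(221,12 \cdot 5 \right)} - 35855} = \sqrt{\left(52 + \frac{221^{2}}{7}\right) - 35855} = \sqrt{\left(52 + \frac{1}{7} \cdot 48841\right) - 35855} = \sqrt{\left(52 + \frac{48841}{7}\right) - 35855} = \sqrt{\frac{49205}{7} - 35855} = \sqrt{- \frac{201780}{7}} = \frac{6 i \sqrt{39235}}{7}$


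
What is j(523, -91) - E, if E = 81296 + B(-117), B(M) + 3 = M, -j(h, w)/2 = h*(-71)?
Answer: -6910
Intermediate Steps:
j(h, w) = 142*h (j(h, w) = -2*h*(-71) = -(-142)*h = 142*h)
B(M) = -3 + M
E = 81176 (E = 81296 + (-3 - 117) = 81296 - 120 = 81176)
j(523, -91) - E = 142*523 - 1*81176 = 74266 - 81176 = -6910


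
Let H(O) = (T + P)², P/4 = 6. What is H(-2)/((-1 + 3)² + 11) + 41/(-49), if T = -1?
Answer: 25306/735 ≈ 34.430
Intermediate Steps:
P = 24 (P = 4*6 = 24)
H(O) = 529 (H(O) = (-1 + 24)² = 23² = 529)
H(-2)/((-1 + 3)² + 11) + 41/(-49) = 529/((-1 + 3)² + 11) + 41/(-49) = 529/(2² + 11) + 41*(-1/49) = 529/(4 + 11) - 41/49 = 529/15 - 41/49 = 25306/735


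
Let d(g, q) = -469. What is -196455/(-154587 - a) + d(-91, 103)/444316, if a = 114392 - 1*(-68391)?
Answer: 8712987325/14989888892 ≈ 0.58126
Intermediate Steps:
a = 182783 (a = 114392 + 68391 = 182783)
-196455/(-154587 - a) + d(-91, 103)/444316 = -196455/(-154587 - 1*182783) - 469/444316 = -196455/(-154587 - 182783) - 469*1/444316 = -196455/(-337370) - 469/444316 = -196455*(-1/337370) - 469/444316 = 39291/67474 - 469/444316 = 8712987325/14989888892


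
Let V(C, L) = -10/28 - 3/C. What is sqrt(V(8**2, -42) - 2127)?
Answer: I*sqrt(6671539)/56 ≈ 46.124*I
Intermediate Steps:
V(C, L) = -5/14 - 3/C (V(C, L) = -10*1/28 - 3/C = -5/14 - 3/C)
sqrt(V(8**2, -42) - 2127) = sqrt((-5/14 - 3/(8**2)) - 2127) = sqrt((-5/14 - 3/64) - 2127) = sqrt(-181/448 - 2127) = sqrt(-953077/448) = I*sqrt(6671539)/56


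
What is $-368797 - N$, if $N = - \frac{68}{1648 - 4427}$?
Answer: $- \frac{1024886931}{2779} \approx -3.688 \cdot 10^{5}$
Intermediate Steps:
$N = \frac{68}{2779}$ ($N = - \frac{68}{-2779} = \left(-68\right) \left(- \frac{1}{2779}\right) = \frac{68}{2779} \approx 0.024469$)
$-368797 - N = -368797 - \frac{68}{2779} = - \frac{1024886931}{2779}$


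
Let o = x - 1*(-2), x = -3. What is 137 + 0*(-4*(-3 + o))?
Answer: 137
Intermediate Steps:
o = -1 (o = -3 - 1*(-2) = -3 + 2 = -1)
137 + 0*(-4*(-3 + o)) = 137 + 0*(-4*(-3 - 1)) = 137 + 0*(-4*(-4)) = 137 + 0*16 = 137 + 0 = 137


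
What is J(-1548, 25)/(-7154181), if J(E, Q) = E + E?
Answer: 344/794909 ≈ 0.00043275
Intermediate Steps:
J(E, Q) = 2*E
J(-1548, 25)/(-7154181) = (2*(-1548))/(-7154181) = -3096*(-1/7154181) = 344/794909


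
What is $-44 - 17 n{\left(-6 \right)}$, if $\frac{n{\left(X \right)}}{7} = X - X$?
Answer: $-44$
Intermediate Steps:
$n{\left(X \right)} = 0$ ($n{\left(X \right)} = 7 \left(X - X\right) = 7 \cdot 0 = 0$)
$-44 - 17 n{\left(-6 \right)} = -44 - 0 = -44 + 0 = -44$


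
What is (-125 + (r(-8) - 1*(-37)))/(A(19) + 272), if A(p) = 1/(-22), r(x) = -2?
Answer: -1980/5983 ≈ -0.33094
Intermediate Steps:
A(p) = -1/22
(-125 + (r(-8) - 1*(-37)))/(A(19) + 272) = (-125 + (-2 - 1*(-37)))/(-1/22 + 272) = (-125 + (-2 + 37))/(5983/22) = (-125 + 35)*(22/5983) = -90*22/5983 = -1980/5983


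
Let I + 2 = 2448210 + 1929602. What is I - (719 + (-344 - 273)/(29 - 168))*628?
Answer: 545365166/139 ≈ 3.9235e+6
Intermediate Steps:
I = 4377810 (I = -2 + (2448210 + 1929602) = -2 + 4377812 = 4377810)
I - (719 + (-344 - 273)/(29 - 168))*628 = 4377810 - (719 + (-344 - 273)/(29 - 168))*628 = 4377810 - (719 - 617/(-139))*628 = 4377810 - (719 - 617*(-1/139))*628 = 4377810 - (719 + 617/139)*628 = 4377810 - 100558*628/139 = 4377810 - 1*63150424/139 = 4377810 - 63150424/139 = 545365166/139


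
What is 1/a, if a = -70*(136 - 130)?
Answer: -1/420 ≈ -0.0023810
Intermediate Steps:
a = -420 (a = -70*6 = -420)
1/a = 1/(-420) = -1/420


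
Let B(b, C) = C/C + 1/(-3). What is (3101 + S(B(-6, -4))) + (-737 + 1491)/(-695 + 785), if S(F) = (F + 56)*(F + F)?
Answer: 47774/15 ≈ 3184.9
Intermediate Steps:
B(b, C) = 2/3 (B(b, C) = 1 + 1*(-1/3) = 1 - 1/3 = 2/3)
S(F) = 2*F*(56 + F) (S(F) = (56 + F)*(2*F) = 2*F*(56 + F))
(3101 + S(B(-6, -4))) + (-737 + 1491)/(-695 + 785) = (3101 + 2*(2/3)*(56 + 2/3)) + (-737 + 1491)/(-695 + 785) = (3101 + 2*(2/3)*(170/3)) + 754/90 = (3101 + 680/9) + 754*(1/90) = 28589/9 + 377/45 = 47774/15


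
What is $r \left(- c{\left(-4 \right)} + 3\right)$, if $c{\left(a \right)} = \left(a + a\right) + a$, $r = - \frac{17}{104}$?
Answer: $- \frac{255}{104} \approx -2.4519$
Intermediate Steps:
$r = - \frac{17}{104}$ ($r = \left(-17\right) \frac{1}{104} = - \frac{17}{104} \approx -0.16346$)
$c{\left(a \right)} = 3 a$ ($c{\left(a \right)} = 2 a + a = 3 a$)
$r \left(- c{\left(-4 \right)} + 3\right) = - \frac{17 \left(- 3 \left(-4\right) + 3\right)}{104} = - \frac{17 \left(\left(-1\right) \left(-12\right) + 3\right)}{104} = - \frac{17 \left(12 + 3\right)}{104} = \left(- \frac{17}{104}\right) 15 = - \frac{255}{104}$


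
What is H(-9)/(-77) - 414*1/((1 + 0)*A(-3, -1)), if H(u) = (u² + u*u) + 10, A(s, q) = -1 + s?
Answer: 15595/154 ≈ 101.27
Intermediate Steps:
H(u) = 10 + 2*u² (H(u) = (u² + u²) + 10 = 2*u² + 10 = 10 + 2*u²)
H(-9)/(-77) - 414*1/((1 + 0)*A(-3, -1)) = (10 + 2*(-9)²)/(-77) - 414*1/((1 + 0)*(-1 - 3)) = (10 + 2*81)*(-1/77) - 414/(1*(-4)) = (10 + 162)*(-1/77) - 414/(-4) = 172*(-1/77) - 414*(-¼) = -172/77 + 207/2 = 15595/154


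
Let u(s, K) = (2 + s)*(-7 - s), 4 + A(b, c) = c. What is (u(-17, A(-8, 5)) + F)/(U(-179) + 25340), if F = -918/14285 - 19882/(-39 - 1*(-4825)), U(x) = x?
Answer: -5271804709/860103749805 ≈ -0.0061293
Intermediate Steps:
A(b, c) = -4 + c
u(s, K) = (-7 - s)*(2 + s)
F = -144203959/34184005 (F = -918*1/14285 - 19882/(-39 + 4825) = -918/14285 - 19882/4786 = -918/14285 - 19882*1/4786 = -918/14285 - 9941/2393 = -144203959/34184005 ≈ -4.2185)
(u(-17, A(-8, 5)) + F)/(U(-179) + 25340) = ((-14 - 1*(-17)² - 9*(-17)) - 144203959/34184005)/(-179 + 25340) = ((-14 - 1*289 + 153) - 144203959/34184005)/25161 = ((-14 - 289 + 153) - 144203959/34184005)*(1/25161) = (-150 - 144203959/34184005)*(1/25161) = -5271804709/34184005*1/25161 = -5271804709/860103749805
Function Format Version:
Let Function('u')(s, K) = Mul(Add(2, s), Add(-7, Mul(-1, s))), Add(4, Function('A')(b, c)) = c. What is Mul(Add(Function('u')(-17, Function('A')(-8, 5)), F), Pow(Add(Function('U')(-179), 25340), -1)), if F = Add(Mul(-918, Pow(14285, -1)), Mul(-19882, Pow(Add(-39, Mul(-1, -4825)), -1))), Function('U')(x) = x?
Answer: Rational(-5271804709, 860103749805) ≈ -0.0061293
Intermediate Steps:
Function('A')(b, c) = Add(-4, c)
Function('u')(s, K) = Mul(Add(-7, Mul(-1, s)), Add(2, s))
F = Rational(-144203959, 34184005) (F = Add(Mul(-918, Rational(1, 14285)), Mul(-19882, Pow(Add(-39, 4825), -1))) = Add(Rational(-918, 14285), Mul(-19882, Pow(4786, -1))) = Add(Rational(-918, 14285), Mul(-19882, Rational(1, 4786))) = Add(Rational(-918, 14285), Rational(-9941, 2393)) = Rational(-144203959, 34184005) ≈ -4.2185)
Mul(Add(Function('u')(-17, Function('A')(-8, 5)), F), Pow(Add(Function('U')(-179), 25340), -1)) = Mul(Add(Add(-14, Mul(-1, Pow(-17, 2)), Mul(-9, -17)), Rational(-144203959, 34184005)), Pow(Add(-179, 25340), -1)) = Mul(Add(Add(-14, Mul(-1, 289), 153), Rational(-144203959, 34184005)), Pow(25161, -1)) = Mul(Add(Add(-14, -289, 153), Rational(-144203959, 34184005)), Rational(1, 25161)) = Mul(Add(-150, Rational(-144203959, 34184005)), Rational(1, 25161)) = Mul(Rational(-5271804709, 34184005), Rational(1, 25161)) = Rational(-5271804709, 860103749805)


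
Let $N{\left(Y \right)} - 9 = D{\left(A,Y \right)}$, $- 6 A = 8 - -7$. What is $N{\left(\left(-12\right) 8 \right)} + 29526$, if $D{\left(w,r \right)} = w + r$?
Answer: $\frac{58873}{2} \approx 29437.0$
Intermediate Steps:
$A = - \frac{5}{2}$ ($A = - \frac{8 - -7}{6} = - \frac{8 + 7}{6} = \left(- \frac{1}{6}\right) 15 = - \frac{5}{2} \approx -2.5$)
$D{\left(w,r \right)} = r + w$
$N{\left(Y \right)} = \frac{13}{2} + Y$ ($N{\left(Y \right)} = 9 + \left(Y - \frac{5}{2}\right) = 9 + \left(- \frac{5}{2} + Y\right) = \frac{13}{2} + Y$)
$N{\left(\left(-12\right) 8 \right)} + 29526 = \left(\frac{13}{2} - 96\right) + 29526 = - \frac{179}{2} + 29526 = \frac{58873}{2}$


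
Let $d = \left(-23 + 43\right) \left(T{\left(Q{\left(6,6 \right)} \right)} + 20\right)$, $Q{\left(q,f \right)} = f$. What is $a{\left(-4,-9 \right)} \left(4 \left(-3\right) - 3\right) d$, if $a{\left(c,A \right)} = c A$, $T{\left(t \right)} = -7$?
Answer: $-140400$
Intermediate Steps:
$a{\left(c,A \right)} = A c$
$d = 260$ ($d = \left(-23 + 43\right) \left(-7 + 20\right) = 20 \cdot 13 = 260$)
$a{\left(-4,-9 \right)} \left(4 \left(-3\right) - 3\right) d = \left(-9\right) \left(-4\right) \left(4 \left(-3\right) - 3\right) 260 = 36 \left(-12 - 3\right) 260 = 36 \left(-15\right) 260 = \left(-540\right) 260 = -140400$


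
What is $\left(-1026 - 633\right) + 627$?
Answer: $-1032$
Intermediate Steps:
$\left(-1026 - 633\right) + 627 = -1659 + 627 = -1032$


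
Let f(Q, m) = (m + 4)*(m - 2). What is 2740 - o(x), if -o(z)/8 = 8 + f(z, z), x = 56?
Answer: 28724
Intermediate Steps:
f(Q, m) = (-2 + m)*(4 + m) (f(Q, m) = (4 + m)*(-2 + m) = (-2 + m)*(4 + m))
o(z) = -16*z - 8*z² (o(z) = -8*(8 + (-8 + z² + 2*z)) = -8*(z² + 2*z) = -16*z - 8*z²)
2740 - o(x) = 2740 - 8*56*(-2 - 1*56) = 2740 - 8*56*(-2 - 56) = 2740 - 8*56*(-58) = 2740 - 1*(-25984) = 2740 + 25984 = 28724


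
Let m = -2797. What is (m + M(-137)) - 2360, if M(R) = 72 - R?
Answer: -4948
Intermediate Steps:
(m + M(-137)) - 2360 = (-2797 + (72 - 1*(-137))) - 2360 = (-2797 + (72 + 137)) - 2360 = (-2797 + 209) - 2360 = -2588 - 2360 = -4948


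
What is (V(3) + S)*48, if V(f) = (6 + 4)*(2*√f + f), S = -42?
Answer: -576 + 960*√3 ≈ 1086.8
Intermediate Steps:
V(f) = 10*f + 20*√f (V(f) = 10*(f + 2*√f) = 10*f + 20*√f)
(V(3) + S)*48 = ((10*3 + 20*√3) - 42)*48 = ((30 + 20*√3) - 42)*48 = (-12 + 20*√3)*48 = -576 + 960*√3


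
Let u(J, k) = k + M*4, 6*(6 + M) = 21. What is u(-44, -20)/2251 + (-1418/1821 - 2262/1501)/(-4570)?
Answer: -36067514158/2811786445947 ≈ -0.012827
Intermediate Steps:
M = -5/2 (M = -6 + (1/6)*21 = -6 + 7/2 = -5/2 ≈ -2.5000)
u(J, k) = -10 + k (u(J, k) = k - 5/2*4 = k - 10 = -10 + k)
u(-44, -20)/2251 + (-1418/1821 - 2262/1501)/(-4570) = (-10 - 20)/2251 + (-1418/1821 - 2262/1501)/(-4570) = -30*1/2251 + (-1418*1/1821 - 2262*1/1501)*(-1/4570) = -30/2251 + (-1418/1821 - 2262/1501)*(-1/4570) = -30/2251 - 6247520/2733321*(-1/4570) = -30/2251 + 624752/1249127697 = -36067514158/2811786445947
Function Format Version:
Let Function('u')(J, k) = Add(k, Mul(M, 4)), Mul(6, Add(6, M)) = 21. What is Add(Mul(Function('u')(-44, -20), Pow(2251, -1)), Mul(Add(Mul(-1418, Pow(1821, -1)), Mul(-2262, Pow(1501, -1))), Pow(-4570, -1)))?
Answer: Rational(-36067514158, 2811786445947) ≈ -0.012827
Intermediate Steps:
M = Rational(-5, 2) (M = Add(-6, Mul(Rational(1, 6), 21)) = Add(-6, Rational(7, 2)) = Rational(-5, 2) ≈ -2.5000)
Function('u')(J, k) = Add(-10, k) (Function('u')(J, k) = Add(k, Mul(Rational(-5, 2), 4)) = Add(k, -10) = Add(-10, k))
Add(Mul(Function('u')(-44, -20), Pow(2251, -1)), Mul(Add(Mul(-1418, Pow(1821, -1)), Mul(-2262, Pow(1501, -1))), Pow(-4570, -1))) = Add(Mul(Add(-10, -20), Pow(2251, -1)), Mul(Add(Mul(-1418, Pow(1821, -1)), Mul(-2262, Pow(1501, -1))), Pow(-4570, -1))) = Add(Mul(-30, Rational(1, 2251)), Mul(Add(Mul(-1418, Rational(1, 1821)), Mul(-2262, Rational(1, 1501))), Rational(-1, 4570))) = Add(Rational(-30, 2251), Mul(Add(Rational(-1418, 1821), Rational(-2262, 1501)), Rational(-1, 4570))) = Add(Rational(-30, 2251), Mul(Rational(-6247520, 2733321), Rational(-1, 4570))) = Add(Rational(-30, 2251), Rational(624752, 1249127697)) = Rational(-36067514158, 2811786445947)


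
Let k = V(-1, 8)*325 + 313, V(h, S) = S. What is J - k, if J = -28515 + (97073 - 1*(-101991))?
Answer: 167636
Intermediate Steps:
k = 2913 (k = 8*325 + 313 = 2600 + 313 = 2913)
J = 170549 (J = -28515 + (97073 + 101991) = -28515 + 199064 = 170549)
J - k = 170549 - 1*2913 = 170549 - 2913 = 167636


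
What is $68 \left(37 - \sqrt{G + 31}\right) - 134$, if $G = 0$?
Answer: $2382 - 68 \sqrt{31} \approx 2003.4$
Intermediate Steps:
$68 \left(37 - \sqrt{G + 31}\right) - 134 = 68 \left(37 - \sqrt{0 + 31}\right) - 134 = 68 \left(37 - \sqrt{31}\right) - 134 = \left(2516 - 68 \sqrt{31}\right) - 134 = 2382 - 68 \sqrt{31}$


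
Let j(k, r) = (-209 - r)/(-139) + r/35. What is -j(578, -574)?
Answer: 13223/695 ≈ 19.026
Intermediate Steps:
j(k, r) = 209/139 + 174*r/4865 (j(k, r) = (-209 - r)*(-1/139) + r*(1/35) = (209/139 + r/139) + r/35 = 209/139 + 174*r/4865)
-j(578, -574) = -(209/139 + (174/4865)*(-574)) = -(209/139 - 14268/695) = -1*(-13223/695) = 13223/695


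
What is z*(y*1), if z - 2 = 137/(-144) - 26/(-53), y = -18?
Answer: -11747/424 ≈ -27.705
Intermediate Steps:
z = 11747/7632 (z = 2 + (137/(-144) - 26/(-53)) = 2 + (137*(-1/144) - 26*(-1/53)) = 2 + (-137/144 + 26/53) = 2 - 3517/7632 = 11747/7632 ≈ 1.5392)
z*(y*1) = 11747*(-18*1)/7632 = (11747/7632)*(-18) = -11747/424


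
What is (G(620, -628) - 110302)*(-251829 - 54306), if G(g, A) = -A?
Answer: 33575049990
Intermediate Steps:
(G(620, -628) - 110302)*(-251829 - 54306) = (-1*(-628) - 110302)*(-251829 - 54306) = (628 - 110302)*(-306135) = -109674*(-306135) = 33575049990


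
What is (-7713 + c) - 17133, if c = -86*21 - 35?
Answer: -26687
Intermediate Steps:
c = -1841 (c = -1806 - 35 = -1841)
(-7713 + c) - 17133 = (-7713 - 1841) - 17133 = -9554 - 17133 = -26687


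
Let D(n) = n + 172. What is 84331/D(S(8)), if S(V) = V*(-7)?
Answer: 84331/116 ≈ 726.99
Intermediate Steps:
S(V) = -7*V
D(n) = 172 + n
84331/D(S(8)) = 84331/(172 - 7*8) = 84331/(172 - 56) = 84331/116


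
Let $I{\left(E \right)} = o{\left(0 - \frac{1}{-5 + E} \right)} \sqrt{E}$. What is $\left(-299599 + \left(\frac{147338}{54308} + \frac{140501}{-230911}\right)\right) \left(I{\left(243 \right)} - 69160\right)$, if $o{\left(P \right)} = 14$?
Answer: $\frac{64959209818829178580}{3135078647} - \frac{118346738536328463 \sqrt{3}}{3135078647} \approx 2.0655 \cdot 10^{10}$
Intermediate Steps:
$I{\left(E \right)} = 14 \sqrt{E}$
$\left(-299599 + \left(\frac{147338}{54308} + \frac{140501}{-230911}\right)\right) \left(I{\left(243 \right)} - 69160\right) = \left(-299599 + \left(\frac{147338}{54308} + \frac{140501}{-230911}\right)\right) \left(14 \sqrt{243} - 69160\right) = \left(-299599 + \left(147338 \cdot \frac{1}{54308} + 140501 \left(- \frac{1}{230911}\right)\right)\right) \left(14 \cdot 9 \sqrt{3} - 69160\right) = \left(-299599 + \left(\frac{73669}{27154} - \frac{140501}{230911}\right)\right) \left(126 \sqrt{3} - 69160\right) = \left(-299599 + \frac{13195818305}{6270157294}\right) \left(-69160 + 126 \sqrt{3}\right) = - \frac{1878519659306801 \left(-69160 + 126 \sqrt{3}\right)}{6270157294} = \frac{64959209818829178580}{3135078647} - \frac{118346738536328463 \sqrt{3}}{3135078647}$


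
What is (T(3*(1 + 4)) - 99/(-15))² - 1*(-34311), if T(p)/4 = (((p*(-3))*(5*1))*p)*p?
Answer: 1025090283864/25 ≈ 4.1004e+10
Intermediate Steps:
T(p) = -60*p³ (T(p) = 4*((((p*(-3))*(5*1))*p)*p) = 4*(((-3*p*5)*p)*p) = 4*(((-15*p)*p)*p) = 4*((-15*p²)*p) = 4*(-15*p³) = -60*p³)
(T(3*(1 + 4)) - 99/(-15))² - 1*(-34311) = (-60*27*(1 + 4)³ - 99/(-15))² - 1*(-34311) = (-60*(3*5)³ - 99*(-1/15))² + 34311 = (-60*15³ + 33/5)² + 34311 = (-60*3375 + 33/5)² + 34311 = (-202500 + 33/5)² + 34311 = (-1012467/5)² + 34311 = 1025089426089/25 + 34311 = 1025090283864/25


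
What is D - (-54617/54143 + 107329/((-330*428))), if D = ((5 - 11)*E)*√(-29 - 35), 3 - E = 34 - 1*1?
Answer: 13525219127/7647157320 + 1440*I ≈ 1.7687 + 1440.0*I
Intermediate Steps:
E = -30 (E = 3 - (34 - 1*1) = 3 - (34 - 1) = 3 - 1*33 = 3 - 33 = -30)
D = 1440*I (D = ((5 - 11)*(-30))*√(-29 - 35) = (-6*(-30))*√(-64) = 180*(8*I) = 1440*I ≈ 1440.0*I)
D - (-54617/54143 + 107329/((-330*428))) = 1440*I - (-54617/54143 + 107329/((-330*428))) = 1440*I - (-54617*1/54143 + 107329/(-141240)) = 1440*I - (-54617/54143 + 107329*(-1/141240)) = 1440*I - (-54617/54143 - 107329/141240) = 1440*I - 1*(-13525219127/7647157320) = 1440*I + 13525219127/7647157320 = 13525219127/7647157320 + 1440*I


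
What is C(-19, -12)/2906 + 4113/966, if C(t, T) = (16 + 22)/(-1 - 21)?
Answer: 10954817/2573263 ≈ 4.2572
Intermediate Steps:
C(t, T) = -19/11 (C(t, T) = 38/(-22) = 38*(-1/22) = -19/11)
C(-19, -12)/2906 + 4113/966 = -19/11/2906 + 4113/966 = -19/11*1/2906 + 4113*(1/966) = -19/31966 + 1371/322 = 10954817/2573263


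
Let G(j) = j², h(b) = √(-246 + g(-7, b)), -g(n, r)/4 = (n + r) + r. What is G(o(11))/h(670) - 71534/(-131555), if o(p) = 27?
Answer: 71534/131555 - 729*I*√5578/5578 ≈ 0.54376 - 9.7609*I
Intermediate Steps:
g(n, r) = -8*r - 4*n (g(n, r) = -4*((n + r) + r) = -4*(n + 2*r) = -8*r - 4*n)
h(b) = √(-218 - 8*b) (h(b) = √(-246 + (-8*b - 4*(-7))) = √(-246 + (-8*b + 28)) = √(-246 + (28 - 8*b)) = √(-218 - 8*b))
G(o(11))/h(670) - 71534/(-131555) = 27²/(√(-218 - 8*670)) - 71534/(-131555) = 729/(√(-218 - 5360)) - 71534*(-1/131555) = 729/(√(-5578)) + 71534/131555 = 729/((I*√5578)) + 71534/131555 = 729*(-I*√5578/5578) + 71534/131555 = -729*I*√5578/5578 + 71534/131555 = 71534/131555 - 729*I*√5578/5578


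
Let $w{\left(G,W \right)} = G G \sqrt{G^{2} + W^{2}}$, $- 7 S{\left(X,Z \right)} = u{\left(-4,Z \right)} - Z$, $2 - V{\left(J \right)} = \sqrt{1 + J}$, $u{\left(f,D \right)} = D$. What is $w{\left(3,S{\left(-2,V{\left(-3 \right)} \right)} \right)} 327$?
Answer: $8829$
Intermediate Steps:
$V{\left(J \right)} = 2 - \sqrt{1 + J}$
$S{\left(X,Z \right)} = 0$ ($S{\left(X,Z \right)} = - \frac{Z - Z}{7} = \left(- \frac{1}{7}\right) 0 = 0$)
$w{\left(G,W \right)} = G^{2} \sqrt{G^{2} + W^{2}}$
$w{\left(3,S{\left(-2,V{\left(-3 \right)} \right)} \right)} 327 = 3^{2} \sqrt{3^{2} + 0^{2}} \cdot 327 = 9 \sqrt{9 + 0} \cdot 327 = 9 \sqrt{9} \cdot 327 = 9 \cdot 3 \cdot 327 = 27 \cdot 327 = 8829$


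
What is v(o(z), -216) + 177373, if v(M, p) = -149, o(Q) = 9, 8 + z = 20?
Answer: 177224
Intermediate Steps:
z = 12 (z = -8 + 20 = 12)
v(o(z), -216) + 177373 = -149 + 177373 = 177224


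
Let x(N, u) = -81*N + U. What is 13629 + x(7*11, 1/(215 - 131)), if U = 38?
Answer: 7430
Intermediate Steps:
x(N, u) = 38 - 81*N (x(N, u) = -81*N + 38 = 38 - 81*N)
13629 + x(7*11, 1/(215 - 131)) = 13629 + (38 - 567*11) = 13629 + (38 - 81*77) = 13629 + (38 - 6237) = 13629 - 6199 = 7430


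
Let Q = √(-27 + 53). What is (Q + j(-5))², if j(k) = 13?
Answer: (13 + √26)² ≈ 327.57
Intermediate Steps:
Q = √26 ≈ 5.0990
(Q + j(-5))² = (√26 + 13)² = (13 + √26)²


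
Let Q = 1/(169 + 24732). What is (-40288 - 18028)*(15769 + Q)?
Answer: -22898586242920/24901 ≈ -9.1958e+8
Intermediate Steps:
Q = 1/24901 ≈ 4.0159e-5
(-40288 - 18028)*(15769 + Q) = (-40288 - 18028)*(15769 + 1/24901) = -58316*392663870/24901 = -22898586242920/24901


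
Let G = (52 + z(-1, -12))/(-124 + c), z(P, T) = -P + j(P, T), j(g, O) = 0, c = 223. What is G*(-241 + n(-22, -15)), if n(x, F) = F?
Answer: -13568/99 ≈ -137.05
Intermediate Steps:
z(P, T) = -P (z(P, T) = -P + 0 = -P)
G = 53/99 (G = (52 - 1*(-1))/(-124 + 223) = (52 + 1)/99 = 53*(1/99) = 53/99 ≈ 0.53535)
G*(-241 + n(-22, -15)) = 53*(-241 - 15)/99 = (53/99)*(-256) = -13568/99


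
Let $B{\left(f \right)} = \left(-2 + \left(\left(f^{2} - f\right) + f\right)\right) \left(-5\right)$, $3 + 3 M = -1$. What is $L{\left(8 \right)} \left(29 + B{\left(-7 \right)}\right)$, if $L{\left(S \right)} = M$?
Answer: $\frac{824}{3} \approx 274.67$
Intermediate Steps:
$M = - \frac{4}{3}$ ($M = -1 + \frac{1}{3} \left(-1\right) = -1 - \frac{1}{3} = - \frac{4}{3} \approx -1.3333$)
$L{\left(S \right)} = - \frac{4}{3}$
$B{\left(f \right)} = 10 - 5 f^{2}$ ($B{\left(f \right)} = \left(-2 + f^{2}\right) \left(-5\right) = 10 - 5 f^{2}$)
$L{\left(8 \right)} \left(29 + B{\left(-7 \right)}\right) = - \frac{4 \left(29 + \left(10 - 5 \left(-7\right)^{2}\right)\right)}{3} = - \frac{4 \left(29 + \left(10 - 245\right)\right)}{3} = - \frac{4 \left(29 - 235\right)}{3} = \left(- \frac{4}{3}\right) \left(-206\right) = \frac{824}{3}$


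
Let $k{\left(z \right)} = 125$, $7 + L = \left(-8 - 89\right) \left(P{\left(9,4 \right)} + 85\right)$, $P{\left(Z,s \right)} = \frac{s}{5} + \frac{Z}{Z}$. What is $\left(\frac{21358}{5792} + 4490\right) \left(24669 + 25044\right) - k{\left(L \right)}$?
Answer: $\frac{3574312987}{16} \approx 2.2339 \cdot 10^{8}$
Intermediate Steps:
$P{\left(Z,s \right)} = 1 + \frac{s}{5}$ ($P{\left(Z,s \right)} = s \frac{1}{5} + 1 = \frac{s}{5} + 1 = 1 + \frac{s}{5}$)
$L = - \frac{42133}{5}$ ($L = -7 + \left(-8 - 89\right) \left(\left(1 + \frac{1}{5} \cdot 4\right) + 85\right) = -7 - 97 \left(\left(1 + \frac{4}{5}\right) + 85\right) = -7 - 97 \left(\frac{9}{5} + 85\right) = -7 - \frac{42098}{5} = - \frac{42133}{5} \approx -8426.6$)
$\left(\frac{21358}{5792} + 4490\right) \left(24669 + 25044\right) - k{\left(L \right)} = \left(\frac{21358}{5792} + 4490\right) \left(24669 + 25044\right) - 125 = \left(21358 \cdot \frac{1}{5792} + 4490\right) 49713 - 125 = \left(\frac{59}{16} + 4490\right) 49713 - 125 = \frac{71899}{16} \cdot 49713 - 125 = \frac{3574314987}{16} - 125 = \frac{3574312987}{16}$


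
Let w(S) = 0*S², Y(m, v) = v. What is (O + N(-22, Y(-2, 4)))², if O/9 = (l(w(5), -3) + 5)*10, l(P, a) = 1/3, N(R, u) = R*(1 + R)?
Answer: 887364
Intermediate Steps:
w(S) = 0
l(P, a) = ⅓
O = 480 (O = 9*((⅓ + 5)*10) = 9*((16/3)*10) = 9*(160/3) = 480)
(O + N(-22, Y(-2, 4)))² = (480 - 22*(1 - 22))² = (480 - 22*(-21))² = (480 + 462)² = 942² = 887364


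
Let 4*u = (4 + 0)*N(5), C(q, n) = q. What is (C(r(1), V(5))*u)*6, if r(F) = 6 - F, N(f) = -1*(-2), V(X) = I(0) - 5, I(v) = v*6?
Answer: 60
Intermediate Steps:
I(v) = 6*v
V(X) = -5 (V(X) = 6*0 - 5 = 0 - 5 = -5)
N(f) = 2
u = 2 (u = ((4 + 0)*2)/4 = (4*2)/4 = (¼)*8 = 2)
(C(r(1), V(5))*u)*6 = ((6 - 1*1)*2)*6 = ((6 - 1)*2)*6 = (5*2)*6 = 10*6 = 60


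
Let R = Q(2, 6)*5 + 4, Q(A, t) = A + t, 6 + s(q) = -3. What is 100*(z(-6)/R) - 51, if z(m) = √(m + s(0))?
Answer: -51 + 25*I*√15/11 ≈ -51.0 + 8.8022*I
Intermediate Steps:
s(q) = -9 (s(q) = -6 - 3 = -9)
z(m) = √(-9 + m) (z(m) = √(m - 9) = √(-9 + m))
R = 44 (R = (2 + 6)*5 + 4 = 8*5 + 4 = 40 + 4 = 44)
100*(z(-6)/R) - 51 = 100*(√(-9 - 6)/44) - 51 = 100*(√(-15)*(1/44)) - 51 = 100*((I*√15)*(1/44)) - 51 = 100*(I*√15/44) - 51 = 25*I*√15/11 - 51 = -51 + 25*I*√15/11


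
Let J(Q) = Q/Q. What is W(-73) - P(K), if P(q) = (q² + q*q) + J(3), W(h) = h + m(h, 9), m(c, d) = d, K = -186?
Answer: -69257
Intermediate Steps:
J(Q) = 1
W(h) = 9 + h (W(h) = h + 9 = 9 + h)
P(q) = 1 + 2*q² (P(q) = (q² + q*q) + 1 = (q² + q²) + 1 = 2*q² + 1 = 1 + 2*q²)
W(-73) - P(K) = (9 - 73) - (1 + 2*(-186)²) = -64 - (1 + 2*34596) = -64 - (1 + 69192) = -64 - 1*69193 = -64 - 69193 = -69257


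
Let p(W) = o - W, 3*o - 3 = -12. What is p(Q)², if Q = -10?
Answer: 49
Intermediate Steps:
o = -3 (o = 1 + (⅓)*(-12) = 1 - 4 = -3)
p(W) = -3 - W
p(Q)² = (-3 - 1*(-10))² = (-3 + 10)² = 7² = 49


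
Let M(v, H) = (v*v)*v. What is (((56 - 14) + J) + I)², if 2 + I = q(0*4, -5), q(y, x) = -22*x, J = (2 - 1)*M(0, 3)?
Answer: 22500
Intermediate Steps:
M(v, H) = v³ (M(v, H) = v²*v = v³)
J = 0 (J = (2 - 1)*0³ = 1*0 = 0)
I = 108 (I = -2 - 22*(-5) = -2 + 110 = 108)
(((56 - 14) + J) + I)² = (((56 - 14) + 0) + 108)² = ((42 + 0) + 108)² = (42 + 108)² = 150² = 22500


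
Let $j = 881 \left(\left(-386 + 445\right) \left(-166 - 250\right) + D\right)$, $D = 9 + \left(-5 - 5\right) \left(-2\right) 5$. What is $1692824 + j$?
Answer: $-19834411$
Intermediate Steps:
$D = 109$ ($D = 9 + \left(-5 - 5\right) \left(-2\right) 5 = 9 + \left(-10\right) \left(-2\right) 5 = 9 + 20 \cdot 5 = 9 + 100 = 109$)
$j = -21527235$ ($j = 881 \left(\left(-386 + 445\right) \left(-166 - 250\right) + 109\right) = 881 \left(59 \left(-416\right) + 109\right) = 881 \left(-24544 + 109\right) = 881 \left(-24435\right) = -21527235$)
$1692824 + j = 1692824 - 21527235 = -19834411$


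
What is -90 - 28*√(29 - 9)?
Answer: -90 - 56*√5 ≈ -215.22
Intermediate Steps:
-90 - 28*√(29 - 9) = -90 - 56*√5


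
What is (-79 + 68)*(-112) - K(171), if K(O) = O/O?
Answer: 1231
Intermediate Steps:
K(O) = 1
(-79 + 68)*(-112) - K(171) = (-79 + 68)*(-112) - 1*1 = -11*(-112) - 1 = 1232 - 1 = 1231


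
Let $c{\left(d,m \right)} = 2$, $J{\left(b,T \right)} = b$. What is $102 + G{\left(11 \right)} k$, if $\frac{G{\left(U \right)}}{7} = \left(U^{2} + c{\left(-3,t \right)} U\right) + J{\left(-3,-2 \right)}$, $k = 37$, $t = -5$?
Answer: $36362$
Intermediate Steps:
$G{\left(U \right)} = -21 + 7 U^{2} + 14 U$ ($G{\left(U \right)} = 7 \left(\left(U^{2} + 2 U\right) - 3\right) = 7 \left(-3 + U^{2} + 2 U\right) = -21 + 7 U^{2} + 14 U$)
$102 + G{\left(11 \right)} k = 102 + \left(-21 + 7 \cdot 11^{2} + 14 \cdot 11\right) 37 = 102 + \left(-21 + 7 \cdot 121 + 154\right) 37 = 102 + \left(-21 + 847 + 154\right) 37 = 102 + 980 \cdot 37 = 102 + 36260 = 36362$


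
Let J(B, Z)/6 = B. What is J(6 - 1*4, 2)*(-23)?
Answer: -276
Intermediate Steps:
J(B, Z) = 6*B
J(6 - 1*4, 2)*(-23) = (6*(6 - 1*4))*(-23) = (6*(6 - 4))*(-23) = (6*2)*(-23) = 12*(-23) = -276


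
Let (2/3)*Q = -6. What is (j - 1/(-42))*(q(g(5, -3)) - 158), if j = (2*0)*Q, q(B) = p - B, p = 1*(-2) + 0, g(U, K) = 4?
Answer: -82/21 ≈ -3.9048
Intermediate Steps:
Q = -9 (Q = (3/2)*(-6) = -9)
p = -2 (p = -2 + 0 = -2)
q(B) = -2 - B
j = 0 (j = (2*0)*(-9) = 0*(-9) = 0)
(j - 1/(-42))*(q(g(5, -3)) - 158) = (0 - 1/(-42))*((-2 - 1*4) - 158) = (0 - 1*(-1/42))*((-2 - 4) - 158) = (0 + 1/42)*(-6 - 158) = (1/42)*(-164) = -82/21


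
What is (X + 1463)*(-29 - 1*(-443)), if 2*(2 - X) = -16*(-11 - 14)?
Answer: 523710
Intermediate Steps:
X = -198 (X = 2 - (-8)*(-11 - 14) = 2 - (-8)*(-25) = 2 - ½*400 = 2 - 200 = -198)
(X + 1463)*(-29 - 1*(-443)) = (-198 + 1463)*(-29 - 1*(-443)) = 1265*(-29 + 443) = 1265*414 = 523710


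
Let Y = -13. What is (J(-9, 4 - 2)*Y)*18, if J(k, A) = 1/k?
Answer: 26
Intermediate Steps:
(J(-9, 4 - 2)*Y)*18 = (-13/(-9))*18 = -⅑*(-13)*18 = (13/9)*18 = 26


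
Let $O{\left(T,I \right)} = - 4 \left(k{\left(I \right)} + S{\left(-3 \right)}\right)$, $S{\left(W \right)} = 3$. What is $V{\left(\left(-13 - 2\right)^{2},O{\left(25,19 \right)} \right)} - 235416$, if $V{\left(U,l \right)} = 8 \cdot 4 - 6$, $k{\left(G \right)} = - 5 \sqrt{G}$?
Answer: $-235390$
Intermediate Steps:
$O{\left(T,I \right)} = -12 + 20 \sqrt{I}$ ($O{\left(T,I \right)} = - 4 \left(- 5 \sqrt{I} + 3\right) = - 4 \left(3 - 5 \sqrt{I}\right) = -12 + 20 \sqrt{I}$)
$V{\left(U,l \right)} = 26$ ($V{\left(U,l \right)} = 32 - 6 = 26$)
$V{\left(\left(-13 - 2\right)^{2},O{\left(25,19 \right)} \right)} - 235416 = 26 - 235416 = -235390$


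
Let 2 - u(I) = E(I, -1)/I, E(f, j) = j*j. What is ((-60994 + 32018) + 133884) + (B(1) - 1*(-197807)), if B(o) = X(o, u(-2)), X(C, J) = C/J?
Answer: 1513577/5 ≈ 3.0272e+5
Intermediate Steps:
E(f, j) = j²
u(I) = 2 - 1/I (u(I) = 2 - (-1)²/I = 2 - 1/I)
B(o) = 2*o/5 (B(o) = o/(2 - 1/(-2)) = o/(2 - 1*(-½)) = o/(2 + ½) = o/(5/2) = o*(⅖) = 2*o/5)
((-60994 + 32018) + 133884) + (B(1) - 1*(-197807)) = ((-60994 + 32018) + 133884) + ((⅖)*1 - 1*(-197807)) = (-28976 + 133884) + (⅖ + 197807) = 104908 + 989037/5 = 1513577/5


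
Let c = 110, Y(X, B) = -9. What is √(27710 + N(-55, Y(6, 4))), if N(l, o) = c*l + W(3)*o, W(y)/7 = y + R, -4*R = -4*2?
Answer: √21345 ≈ 146.10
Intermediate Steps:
R = 2 (R = -(-1)*2 = -¼*(-8) = 2)
W(y) = 14 + 7*y (W(y) = 7*(y + 2) = 7*(2 + y) = 14 + 7*y)
N(l, o) = 35*o + 110*l (N(l, o) = 110*l + (14 + 7*3)*o = 110*l + (14 + 21)*o = 110*l + 35*o = 35*o + 110*l)
√(27710 + N(-55, Y(6, 4))) = √(27710 + (35*(-9) + 110*(-55))) = √(27710 + (-315 - 6050)) = √(27710 - 6365) = √21345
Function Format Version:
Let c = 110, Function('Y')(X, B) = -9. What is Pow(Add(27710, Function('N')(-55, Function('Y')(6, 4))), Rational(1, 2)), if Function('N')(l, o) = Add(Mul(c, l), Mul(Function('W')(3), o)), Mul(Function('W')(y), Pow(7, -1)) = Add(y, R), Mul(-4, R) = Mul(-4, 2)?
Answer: Pow(21345, Rational(1, 2)) ≈ 146.10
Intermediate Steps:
R = 2 (R = Mul(Rational(-1, 4), Mul(-4, 2)) = Mul(Rational(-1, 4), -8) = 2)
Function('W')(y) = Add(14, Mul(7, y)) (Function('W')(y) = Mul(7, Add(y, 2)) = Mul(7, Add(2, y)) = Add(14, Mul(7, y)))
Function('N')(l, o) = Add(Mul(35, o), Mul(110, l)) (Function('N')(l, o) = Add(Mul(110, l), Mul(Add(14, Mul(7, 3)), o)) = Add(Mul(110, l), Mul(Add(14, 21), o)) = Add(Mul(110, l), Mul(35, o)) = Add(Mul(35, o), Mul(110, l)))
Pow(Add(27710, Function('N')(-55, Function('Y')(6, 4))), Rational(1, 2)) = Pow(Add(27710, Add(Mul(35, -9), Mul(110, -55))), Rational(1, 2)) = Pow(Add(27710, Add(-315, -6050)), Rational(1, 2)) = Pow(Add(27710, -6365), Rational(1, 2)) = Pow(21345, Rational(1, 2))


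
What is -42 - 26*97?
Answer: -2564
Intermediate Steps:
-42 - 26*97 = -42 - 2522 = -2564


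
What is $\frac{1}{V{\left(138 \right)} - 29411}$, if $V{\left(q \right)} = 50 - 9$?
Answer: $- \frac{1}{29370} \approx -3.4048 \cdot 10^{-5}$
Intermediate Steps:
$V{\left(q \right)} = 41$
$\frac{1}{V{\left(138 \right)} - 29411} = \frac{1}{41 - 29411} = \frac{1}{-29370} = - \frac{1}{29370}$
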